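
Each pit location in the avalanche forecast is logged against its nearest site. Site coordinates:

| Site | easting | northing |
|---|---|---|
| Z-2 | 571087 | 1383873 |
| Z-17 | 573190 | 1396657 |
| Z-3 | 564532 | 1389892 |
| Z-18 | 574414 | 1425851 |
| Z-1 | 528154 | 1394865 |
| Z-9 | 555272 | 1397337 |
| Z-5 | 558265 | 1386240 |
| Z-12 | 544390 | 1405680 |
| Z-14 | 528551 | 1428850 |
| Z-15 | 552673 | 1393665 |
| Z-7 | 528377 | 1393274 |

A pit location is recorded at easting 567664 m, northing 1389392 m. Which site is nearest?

Z-3

Squared distances to each site:
Z-2: 42176290.000; Z-17: 83316901.000; Z-3: 10059424.000; Z-18: 1374821181.000; Z-1: 1590993829.000; Z-9: 216684689.000; Z-5: 98276305.000; Z-12: 806978020.000; Z-14: 3086760533.000; Z-15: 242988610.000; Z-7: 1558538293.000.
Minimum at Z-3.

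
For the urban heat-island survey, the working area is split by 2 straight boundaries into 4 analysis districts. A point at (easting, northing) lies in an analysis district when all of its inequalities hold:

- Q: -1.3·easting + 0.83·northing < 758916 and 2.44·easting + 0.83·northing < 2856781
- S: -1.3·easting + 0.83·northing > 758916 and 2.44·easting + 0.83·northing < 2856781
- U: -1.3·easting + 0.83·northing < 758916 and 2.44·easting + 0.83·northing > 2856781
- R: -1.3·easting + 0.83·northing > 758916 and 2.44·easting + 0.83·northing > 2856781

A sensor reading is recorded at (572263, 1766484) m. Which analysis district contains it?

-1.3·572263 + 0.83·1766484 = 722239.820, which is < 758916
2.44·572263 + 0.83·1766484 = 2862503.440, which is > 2856781
This sign pattern matches U.

U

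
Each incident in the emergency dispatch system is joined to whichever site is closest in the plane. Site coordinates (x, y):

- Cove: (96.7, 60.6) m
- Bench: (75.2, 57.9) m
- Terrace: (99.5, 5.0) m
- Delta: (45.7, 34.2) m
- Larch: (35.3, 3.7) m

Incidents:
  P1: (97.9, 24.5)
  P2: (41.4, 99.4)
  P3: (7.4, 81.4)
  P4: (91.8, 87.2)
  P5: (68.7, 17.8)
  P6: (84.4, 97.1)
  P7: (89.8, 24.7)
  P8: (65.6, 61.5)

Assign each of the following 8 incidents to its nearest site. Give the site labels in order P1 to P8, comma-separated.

P1 → Terrace (d²=382.81)
P2 → Bench (d²=2864.69)
P3 → Delta (d²=3694.73)
P4 → Cove (d²=731.57)
P5 → Delta (d²=797.96)
P6 → Cove (d²=1483.54)
P7 → Terrace (d²=482.18)
P8 → Bench (d²=105.12)

Terrace, Bench, Delta, Cove, Delta, Cove, Terrace, Bench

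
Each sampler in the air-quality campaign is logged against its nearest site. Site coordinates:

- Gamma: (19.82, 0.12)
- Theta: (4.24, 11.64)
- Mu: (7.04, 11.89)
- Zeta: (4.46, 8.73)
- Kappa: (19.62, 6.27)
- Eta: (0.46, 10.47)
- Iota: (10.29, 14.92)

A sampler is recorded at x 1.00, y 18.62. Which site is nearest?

Theta

Squared distances to each site:
Gamma: 696.442; Theta: 59.218; Mu: 81.775; Zeta: 109.784; Kappa: 499.227; Eta: 66.714; Iota: 99.994.
Minimum at Theta.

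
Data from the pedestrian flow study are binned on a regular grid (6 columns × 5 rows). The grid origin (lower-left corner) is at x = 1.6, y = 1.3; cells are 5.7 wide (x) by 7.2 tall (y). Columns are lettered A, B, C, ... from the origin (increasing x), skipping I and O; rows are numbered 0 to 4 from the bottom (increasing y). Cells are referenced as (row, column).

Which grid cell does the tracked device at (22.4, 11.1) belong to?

(1, D)

Column index: ⌊(22.4 − 1.6) / 5.7⌋ = ⌊3.649⌋ = 3 → column D
Row offset from origin: ⌊(11.1 − 1.3) / 7.2⌋ = ⌊1.361⌋ = 1 → row 1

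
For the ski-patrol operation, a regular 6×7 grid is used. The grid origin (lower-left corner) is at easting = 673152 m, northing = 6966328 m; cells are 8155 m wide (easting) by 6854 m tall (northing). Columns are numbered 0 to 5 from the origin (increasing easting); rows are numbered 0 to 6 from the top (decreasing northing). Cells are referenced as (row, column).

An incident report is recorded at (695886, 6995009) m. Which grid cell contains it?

Column index: ⌊(695886 − 673152) / 8155⌋ = ⌊2.788⌋ = 2
Row offset from origin: ⌊(6995009 − 6966328) / 6854⌋ = ⌊4.185⌋ = 4 → row 2 (counted from top)

(2, 2)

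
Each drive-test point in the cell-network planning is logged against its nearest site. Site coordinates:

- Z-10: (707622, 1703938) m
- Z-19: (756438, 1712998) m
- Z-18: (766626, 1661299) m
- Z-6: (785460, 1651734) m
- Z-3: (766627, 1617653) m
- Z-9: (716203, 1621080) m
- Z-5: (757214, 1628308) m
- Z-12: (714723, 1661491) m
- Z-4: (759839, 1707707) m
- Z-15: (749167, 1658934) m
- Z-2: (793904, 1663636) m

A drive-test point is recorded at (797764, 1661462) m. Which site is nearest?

Z-2

Squared distances to each site:
Z-10: 9929790740.000; Z-19: 4363797572.000; Z-18: 969601613.000; Z-6: 246022400.000; Z-3: 2888741250.000; Z-9: 8282902645.000; Z-5: 2743490216.000; Z-12: 6895808522.000; Z-4: 3576905650.000; Z-15: 2368059193.000; Z-2: 19625876.000.
Minimum at Z-2.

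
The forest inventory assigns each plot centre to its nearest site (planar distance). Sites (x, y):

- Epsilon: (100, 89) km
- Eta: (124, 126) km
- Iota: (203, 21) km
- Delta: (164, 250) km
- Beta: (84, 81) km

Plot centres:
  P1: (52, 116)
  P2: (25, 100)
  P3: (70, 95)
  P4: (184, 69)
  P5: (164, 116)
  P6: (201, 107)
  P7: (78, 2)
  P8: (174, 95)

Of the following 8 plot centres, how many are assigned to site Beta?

P1 → Beta
P2 → Beta
P3 → Beta
P4 → Iota
P5 → Eta
P6 → Eta
P7 → Beta
P8 → Eta
4 of the 8 go to Beta.

4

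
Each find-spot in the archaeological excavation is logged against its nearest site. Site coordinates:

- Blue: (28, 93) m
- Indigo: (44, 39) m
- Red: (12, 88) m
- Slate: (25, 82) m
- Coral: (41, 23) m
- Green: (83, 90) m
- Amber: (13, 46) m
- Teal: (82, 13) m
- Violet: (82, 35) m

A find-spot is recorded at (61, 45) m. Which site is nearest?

Squared distances to each site:
Blue: 3393.000; Indigo: 325.000; Red: 4250.000; Slate: 2665.000; Coral: 884.000; Green: 2509.000; Amber: 2305.000; Teal: 1465.000; Violet: 541.000.
Minimum at Indigo.

Indigo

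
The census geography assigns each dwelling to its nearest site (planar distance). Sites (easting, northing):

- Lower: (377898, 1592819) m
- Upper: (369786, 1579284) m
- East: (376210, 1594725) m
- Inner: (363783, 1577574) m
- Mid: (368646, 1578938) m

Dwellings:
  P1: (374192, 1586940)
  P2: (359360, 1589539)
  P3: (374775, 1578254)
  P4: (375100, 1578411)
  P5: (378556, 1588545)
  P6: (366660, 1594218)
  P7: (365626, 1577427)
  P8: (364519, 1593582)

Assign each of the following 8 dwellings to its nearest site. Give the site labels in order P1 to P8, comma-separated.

Lower, Inner, Upper, Upper, Lower, East, Inner, East

P1 → Lower (d²=48297077.00)
P2 → Inner (d²=162724154.00)
P3 → Upper (d²=25951021.00)
P4 → Upper (d²=29000725.00)
P5 → Lower (d²=18700040.00)
P6 → East (d²=91459549.00)
P7 → Inner (d²=3418258.00)
P8 → East (d²=137985930.00)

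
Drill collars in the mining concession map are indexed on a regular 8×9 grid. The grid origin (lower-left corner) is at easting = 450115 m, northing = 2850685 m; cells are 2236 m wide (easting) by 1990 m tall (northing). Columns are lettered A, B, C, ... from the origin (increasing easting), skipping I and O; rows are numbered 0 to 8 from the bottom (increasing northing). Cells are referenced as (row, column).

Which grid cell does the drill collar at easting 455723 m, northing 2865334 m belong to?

(7, C)

Column index: ⌊(455723 − 450115) / 2236⌋ = ⌊2.508⌋ = 2 → column C
Row offset from origin: ⌊(2865334 − 2850685) / 1990⌋ = ⌊7.361⌋ = 7 → row 7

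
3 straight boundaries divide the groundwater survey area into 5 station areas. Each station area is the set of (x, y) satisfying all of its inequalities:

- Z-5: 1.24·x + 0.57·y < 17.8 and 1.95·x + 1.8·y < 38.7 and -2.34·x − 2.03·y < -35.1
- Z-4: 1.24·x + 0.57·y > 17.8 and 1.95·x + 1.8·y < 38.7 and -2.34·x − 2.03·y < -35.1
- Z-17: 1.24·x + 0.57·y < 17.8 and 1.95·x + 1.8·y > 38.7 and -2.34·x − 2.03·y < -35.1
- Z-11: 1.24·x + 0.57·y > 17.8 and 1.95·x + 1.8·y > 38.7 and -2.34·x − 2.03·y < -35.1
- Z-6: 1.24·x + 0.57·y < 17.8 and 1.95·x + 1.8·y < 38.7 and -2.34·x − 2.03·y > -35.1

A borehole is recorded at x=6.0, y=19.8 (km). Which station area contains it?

Z-11

1.24·6.0 + 0.57·19.8 = 18.726, which is > 17.8
1.95·6.0 + 1.8·19.8 = 47.340, which is > 38.7
-2.34·6.0 − 2.03·19.8 = -54.234, which is < -35.1
This sign pattern matches Z-11.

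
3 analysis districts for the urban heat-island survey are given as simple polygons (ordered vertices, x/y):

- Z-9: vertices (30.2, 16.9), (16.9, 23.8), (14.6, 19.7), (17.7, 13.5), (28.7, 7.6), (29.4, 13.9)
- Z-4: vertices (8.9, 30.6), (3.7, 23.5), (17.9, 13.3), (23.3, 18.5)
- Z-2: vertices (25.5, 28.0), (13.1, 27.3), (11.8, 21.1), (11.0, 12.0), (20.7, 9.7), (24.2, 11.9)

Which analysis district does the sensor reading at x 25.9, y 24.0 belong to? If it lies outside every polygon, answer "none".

none

Cast a ray rightward from (25.9, 24.0). For each polygon, the edges (by vertex number in listed order) whose endpoints lie on opposite sides of y = 24.0, where each meets that height, and whether that is right or left of the point:
Z-9: no edge straddles that height → 0 crossings.
Z-4: 1–2 at x≈4.07 (left), 4–1 at x≈16.75 (left) → 0 crossings.
Z-2: 2–3 at x≈12.41 (left), 6–1 at x≈25.18 (left) → 0 crossings.
All counts are even, so the point lies outside every listed polygon.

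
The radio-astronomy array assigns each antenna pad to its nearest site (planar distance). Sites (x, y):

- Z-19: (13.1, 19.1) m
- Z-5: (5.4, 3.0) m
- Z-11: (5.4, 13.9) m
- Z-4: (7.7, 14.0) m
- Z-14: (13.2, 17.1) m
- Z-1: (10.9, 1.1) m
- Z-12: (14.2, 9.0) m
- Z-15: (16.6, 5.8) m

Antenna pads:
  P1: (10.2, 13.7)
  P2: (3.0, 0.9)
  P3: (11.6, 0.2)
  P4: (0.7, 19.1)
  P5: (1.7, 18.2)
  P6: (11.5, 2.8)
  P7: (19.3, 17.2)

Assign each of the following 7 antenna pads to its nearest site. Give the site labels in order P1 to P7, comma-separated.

P1 → Z-4 (d²=6.34)
P2 → Z-5 (d²=10.17)
P3 → Z-1 (d²=1.30)
P4 → Z-11 (d²=49.13)
P5 → Z-11 (d²=32.18)
P6 → Z-1 (d²=3.25)
P7 → Z-14 (d²=37.22)

Z-4, Z-5, Z-1, Z-11, Z-11, Z-1, Z-14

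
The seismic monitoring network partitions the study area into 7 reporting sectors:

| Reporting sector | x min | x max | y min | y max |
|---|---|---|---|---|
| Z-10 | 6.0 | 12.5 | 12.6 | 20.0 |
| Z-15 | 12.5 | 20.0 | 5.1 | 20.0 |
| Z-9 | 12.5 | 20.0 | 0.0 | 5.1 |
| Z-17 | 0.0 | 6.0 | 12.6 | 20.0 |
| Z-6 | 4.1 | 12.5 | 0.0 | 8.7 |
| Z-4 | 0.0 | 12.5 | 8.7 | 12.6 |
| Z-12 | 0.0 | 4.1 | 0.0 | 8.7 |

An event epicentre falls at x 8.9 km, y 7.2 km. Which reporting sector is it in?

Z-6

The point has x = 8.9 and y = 7.2.
Only Z-6 satisfies 4.1 ≤ x ≤ 12.5 and 0.0 ≤ y ≤ 8.7.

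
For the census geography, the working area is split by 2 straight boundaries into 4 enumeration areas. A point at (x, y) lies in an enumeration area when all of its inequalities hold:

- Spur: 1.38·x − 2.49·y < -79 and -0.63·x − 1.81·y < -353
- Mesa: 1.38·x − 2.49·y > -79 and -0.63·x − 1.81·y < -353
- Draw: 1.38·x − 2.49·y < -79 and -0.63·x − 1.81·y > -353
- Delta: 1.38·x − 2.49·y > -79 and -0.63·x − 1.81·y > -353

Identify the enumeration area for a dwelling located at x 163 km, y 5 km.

Delta

1.38·163 − 2.49·5 = 212.490, which is > -79
-0.63·163 − 1.81·5 = -111.740, which is > -353
This sign pattern matches Delta.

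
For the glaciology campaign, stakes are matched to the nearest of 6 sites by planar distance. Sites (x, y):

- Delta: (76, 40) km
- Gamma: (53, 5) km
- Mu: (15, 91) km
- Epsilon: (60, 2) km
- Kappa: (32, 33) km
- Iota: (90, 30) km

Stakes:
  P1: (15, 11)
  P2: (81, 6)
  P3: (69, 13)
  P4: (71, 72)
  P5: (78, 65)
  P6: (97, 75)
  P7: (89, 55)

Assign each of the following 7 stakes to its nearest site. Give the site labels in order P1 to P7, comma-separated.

P1 → Kappa (d²=773.00)
P2 → Epsilon (d²=457.00)
P3 → Epsilon (d²=202.00)
P4 → Delta (d²=1049.00)
P5 → Delta (d²=629.00)
P6 → Delta (d²=1666.00)
P7 → Delta (d²=394.00)

Kappa, Epsilon, Epsilon, Delta, Delta, Delta, Delta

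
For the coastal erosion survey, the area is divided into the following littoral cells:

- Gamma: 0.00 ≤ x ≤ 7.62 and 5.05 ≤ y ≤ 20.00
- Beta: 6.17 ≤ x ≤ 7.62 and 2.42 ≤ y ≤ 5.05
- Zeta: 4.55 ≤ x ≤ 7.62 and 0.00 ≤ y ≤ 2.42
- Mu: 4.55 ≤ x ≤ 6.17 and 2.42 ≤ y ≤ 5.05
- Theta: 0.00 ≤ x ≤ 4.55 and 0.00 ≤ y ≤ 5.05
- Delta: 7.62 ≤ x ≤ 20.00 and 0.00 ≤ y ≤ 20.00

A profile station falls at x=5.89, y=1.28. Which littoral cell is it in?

The point has x = 5.89 and y = 1.28.
Only Zeta satisfies 4.55 ≤ x ≤ 7.62 and 0.00 ≤ y ≤ 2.42.

Zeta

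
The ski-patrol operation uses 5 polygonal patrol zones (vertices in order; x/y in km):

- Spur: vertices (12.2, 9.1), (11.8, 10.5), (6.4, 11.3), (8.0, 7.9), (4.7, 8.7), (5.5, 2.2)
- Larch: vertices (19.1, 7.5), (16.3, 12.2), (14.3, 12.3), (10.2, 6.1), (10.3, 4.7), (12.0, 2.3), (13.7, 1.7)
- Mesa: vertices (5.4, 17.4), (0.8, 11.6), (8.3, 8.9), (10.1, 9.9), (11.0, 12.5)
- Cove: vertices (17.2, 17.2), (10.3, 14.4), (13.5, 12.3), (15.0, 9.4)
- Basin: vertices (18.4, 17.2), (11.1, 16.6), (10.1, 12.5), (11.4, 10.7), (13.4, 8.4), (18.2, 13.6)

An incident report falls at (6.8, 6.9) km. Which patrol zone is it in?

Cast a ray rightward from (6.8, 6.9). For each polygon, the edges (by vertex number in listed order) whose endpoints lie on opposite sides of y = 6.9, where each meets that height, and whether that is right or left of the point:
Spur: 5–6 at x≈4.92 (left), 6–1 at x≈10.06 (right) → 1 crossing.
Larch: 3–4 at x≈10.73 (right), 7–1 at x≈18.54 (right) → 2 crossings.
Mesa: no edge straddles that height → 0 crossings.
Cove: no edge straddles that height → 0 crossings.
Basin: no edge straddles that height → 0 crossings.
Only Spur has an odd count, so the point is inside Spur.

Spur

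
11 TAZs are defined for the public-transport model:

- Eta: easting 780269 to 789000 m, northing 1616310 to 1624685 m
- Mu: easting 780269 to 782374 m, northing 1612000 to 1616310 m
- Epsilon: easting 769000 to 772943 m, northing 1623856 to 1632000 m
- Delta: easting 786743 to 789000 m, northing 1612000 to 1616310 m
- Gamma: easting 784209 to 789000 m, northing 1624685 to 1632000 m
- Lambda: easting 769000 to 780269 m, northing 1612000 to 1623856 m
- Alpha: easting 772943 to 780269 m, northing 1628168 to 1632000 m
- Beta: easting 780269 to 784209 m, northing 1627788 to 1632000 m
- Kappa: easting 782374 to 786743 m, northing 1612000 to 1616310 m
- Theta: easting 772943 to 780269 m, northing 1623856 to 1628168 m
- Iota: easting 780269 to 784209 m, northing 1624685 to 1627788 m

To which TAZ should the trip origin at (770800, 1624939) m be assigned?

The point has easting = 770800 and northing = 1624939.
Only Epsilon satisfies 769000 ≤ easting ≤ 772943 and 1623856 ≤ northing ≤ 1632000.

Epsilon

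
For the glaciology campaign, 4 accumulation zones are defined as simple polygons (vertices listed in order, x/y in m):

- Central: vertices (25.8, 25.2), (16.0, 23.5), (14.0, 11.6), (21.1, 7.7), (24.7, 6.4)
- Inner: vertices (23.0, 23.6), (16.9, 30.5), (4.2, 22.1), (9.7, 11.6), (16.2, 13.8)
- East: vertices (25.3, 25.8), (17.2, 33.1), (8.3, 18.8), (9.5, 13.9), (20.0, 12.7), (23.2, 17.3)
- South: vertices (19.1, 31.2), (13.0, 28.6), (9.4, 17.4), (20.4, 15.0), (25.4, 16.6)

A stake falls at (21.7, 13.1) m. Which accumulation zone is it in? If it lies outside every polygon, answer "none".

Central

Cast a ray rightward from (21.7, 13.1). For each polygon, the edges (by vertex number in listed order) whose endpoints lie on opposite sides of y = 13.1, where each meets that height, and whether that is right or left of the point:
Central: 2–3 at x≈14.25 (left), 5–1 at x≈25.09 (right) → 1 crossing.
Inner: 3–4 at x≈8.91 (left), 4–5 at x≈14.13 (left) → 0 crossings.
East: 4–5 at x≈16.50 (left), 5–6 at x≈20.28 (left) → 0 crossings.
South: no edge straddles that height → 0 crossings.
Only Central has an odd count, so the point is inside Central.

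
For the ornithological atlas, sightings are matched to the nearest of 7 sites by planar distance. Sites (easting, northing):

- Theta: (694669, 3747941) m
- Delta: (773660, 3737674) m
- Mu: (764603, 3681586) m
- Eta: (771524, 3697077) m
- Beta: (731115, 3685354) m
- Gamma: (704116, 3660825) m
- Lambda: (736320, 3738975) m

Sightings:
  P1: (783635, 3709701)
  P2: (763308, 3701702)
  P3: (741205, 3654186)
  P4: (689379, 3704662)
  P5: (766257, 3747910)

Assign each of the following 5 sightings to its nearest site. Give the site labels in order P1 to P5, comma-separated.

P1 → Eta (d²=306041697.00)
P2 → Eta (d²=88893281.00)
P3 → Beta (d²=1073252324.00)
P4 → Theta (d²=1901055941.00)
P5 → Delta (d²=159580105.00)

Eta, Eta, Beta, Theta, Delta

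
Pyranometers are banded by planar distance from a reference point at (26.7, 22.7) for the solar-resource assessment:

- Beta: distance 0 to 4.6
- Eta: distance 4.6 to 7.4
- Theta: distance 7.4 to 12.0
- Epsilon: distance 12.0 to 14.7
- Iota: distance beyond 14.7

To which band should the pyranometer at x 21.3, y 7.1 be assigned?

Distance = √((21.3−26.7)² + (7.1−22.7)²) = √(29.160 + 243.360) = 16.508.
14.7 ≤ 16.508 < ∞ → Iota.

Iota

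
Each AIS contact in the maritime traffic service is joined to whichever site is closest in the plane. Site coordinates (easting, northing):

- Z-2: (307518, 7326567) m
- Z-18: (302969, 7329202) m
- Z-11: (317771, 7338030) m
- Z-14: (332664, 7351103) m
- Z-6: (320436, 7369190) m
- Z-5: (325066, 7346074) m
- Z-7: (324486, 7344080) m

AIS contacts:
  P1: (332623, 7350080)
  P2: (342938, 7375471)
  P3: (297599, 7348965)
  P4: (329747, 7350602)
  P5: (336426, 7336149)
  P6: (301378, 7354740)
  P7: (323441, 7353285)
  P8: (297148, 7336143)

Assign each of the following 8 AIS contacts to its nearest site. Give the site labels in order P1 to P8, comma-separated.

Z-14, Z-6, Z-18, Z-14, Z-7, Z-11, Z-5, Z-18

P1 → Z-14 (d²=1048210.00)
P2 → Z-6 (d²=545790965.00)
P3 → Z-18 (d²=419413069.00)
P4 → Z-14 (d²=8759890.00)
P5 → Z-7 (d²=205464361.00)
P6 → Z-11 (d²=547954549.00)
P7 → Z-5 (d²=54639146.00)
P8 → Z-18 (d²=82061522.00)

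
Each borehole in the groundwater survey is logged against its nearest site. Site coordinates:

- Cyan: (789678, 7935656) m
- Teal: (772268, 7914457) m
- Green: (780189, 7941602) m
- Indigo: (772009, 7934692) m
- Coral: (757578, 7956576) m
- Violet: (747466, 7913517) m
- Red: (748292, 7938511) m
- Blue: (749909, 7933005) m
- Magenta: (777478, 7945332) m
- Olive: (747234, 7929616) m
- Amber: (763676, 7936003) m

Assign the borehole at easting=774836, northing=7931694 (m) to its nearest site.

Indigo

Squared distances to each site:
Cyan: 235982408.000; Teal: 303708793.000; Green: 126823073.000; Indigo: 16979933.000; Coral: 916952488.000; Violet: 1079520229.000; Red: 751055425.000; Blue: 623074050.000; Magenta: 192975208.000; Olive: 766188488.000; Amber: 143113081.000.
Minimum at Indigo.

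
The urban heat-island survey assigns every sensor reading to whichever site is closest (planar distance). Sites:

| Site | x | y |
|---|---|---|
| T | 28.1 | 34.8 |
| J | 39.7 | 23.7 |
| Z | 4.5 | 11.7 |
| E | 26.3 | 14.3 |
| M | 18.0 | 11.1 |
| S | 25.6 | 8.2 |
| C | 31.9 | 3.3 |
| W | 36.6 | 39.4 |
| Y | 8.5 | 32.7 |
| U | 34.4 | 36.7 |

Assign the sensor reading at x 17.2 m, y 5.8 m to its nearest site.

M

Squared distances to each site:
T: 959.810; J: 826.660; Z: 196.100; E: 155.060; M: 28.730; S: 76.320; C: 222.340; W: 1505.320; Y: 799.300; U: 1250.650.
Minimum at M.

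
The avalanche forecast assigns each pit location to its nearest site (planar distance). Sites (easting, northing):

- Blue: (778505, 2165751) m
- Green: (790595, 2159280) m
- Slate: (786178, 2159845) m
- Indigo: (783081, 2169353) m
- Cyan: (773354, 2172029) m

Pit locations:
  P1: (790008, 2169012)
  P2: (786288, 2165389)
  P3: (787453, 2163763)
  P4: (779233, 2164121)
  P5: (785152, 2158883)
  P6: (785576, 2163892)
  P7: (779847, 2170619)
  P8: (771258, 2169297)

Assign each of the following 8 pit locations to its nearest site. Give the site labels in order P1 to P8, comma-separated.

Indigo, Indigo, Slate, Blue, Slate, Slate, Indigo, Cyan

P1 → Indigo (d²=48099610.00)
P2 → Indigo (d²=25998145.00)
P3 → Slate (d²=16976349.00)
P4 → Blue (d²=3186884.00)
P5 → Slate (d²=1978120.00)
P6 → Slate (d²=16740613.00)
P7 → Indigo (d²=12061512.00)
P8 → Cyan (d²=11857040.00)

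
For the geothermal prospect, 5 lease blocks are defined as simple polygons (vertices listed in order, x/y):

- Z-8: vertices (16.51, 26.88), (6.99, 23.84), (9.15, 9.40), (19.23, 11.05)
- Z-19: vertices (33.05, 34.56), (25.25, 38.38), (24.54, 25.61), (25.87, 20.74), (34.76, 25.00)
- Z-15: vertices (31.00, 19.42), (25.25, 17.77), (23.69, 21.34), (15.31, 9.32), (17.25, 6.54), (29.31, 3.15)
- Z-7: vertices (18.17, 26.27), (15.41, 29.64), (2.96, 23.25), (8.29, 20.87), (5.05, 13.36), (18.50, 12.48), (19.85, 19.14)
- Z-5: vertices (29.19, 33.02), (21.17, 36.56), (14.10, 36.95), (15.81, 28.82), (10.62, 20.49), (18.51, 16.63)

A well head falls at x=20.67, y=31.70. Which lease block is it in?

Cast a ray rightward from (20.67, 31.70). For each polygon, the edges (by vertex number in listed order) whose endpoints lie on opposite sides of y = 31.70, where each meets that height, and whether that is right or left of the point:
Z-8: no edge straddles that height → 0 crossings.
Z-19: 2–3 at x≈24.879 (right), 5–1 at x≈33.562 (right) → 2 crossings.
Z-15: no edge straddles that height → 0 crossings.
Z-7: no edge straddles that height → 0 crossings.
Z-5: 3–4 at x≈15.204 (left), 6–1 at x≈28.330 (right) → 1 crossing.
Only Z-5 has an odd count, so the point is inside Z-5.

Z-5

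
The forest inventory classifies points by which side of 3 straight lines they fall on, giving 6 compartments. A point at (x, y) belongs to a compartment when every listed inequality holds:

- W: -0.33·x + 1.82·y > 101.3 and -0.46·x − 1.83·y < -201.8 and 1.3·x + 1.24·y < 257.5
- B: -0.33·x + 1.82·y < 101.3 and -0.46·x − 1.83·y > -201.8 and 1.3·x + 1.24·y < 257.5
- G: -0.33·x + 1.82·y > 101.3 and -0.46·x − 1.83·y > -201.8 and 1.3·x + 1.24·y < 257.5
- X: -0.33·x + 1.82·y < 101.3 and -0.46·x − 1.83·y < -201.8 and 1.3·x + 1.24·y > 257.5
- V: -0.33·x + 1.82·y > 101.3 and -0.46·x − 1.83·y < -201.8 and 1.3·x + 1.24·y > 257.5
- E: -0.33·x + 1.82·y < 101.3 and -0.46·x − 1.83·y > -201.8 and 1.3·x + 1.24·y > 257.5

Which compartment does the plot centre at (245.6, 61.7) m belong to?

-0.33·245.6 + 1.82·61.7 = 31.246, which is < 101.3
-0.46·245.6 − 1.83·61.7 = -225.887, which is < -201.8
1.3·245.6 + 1.24·61.7 = 395.788, which is > 257.5
This sign pattern matches X.

X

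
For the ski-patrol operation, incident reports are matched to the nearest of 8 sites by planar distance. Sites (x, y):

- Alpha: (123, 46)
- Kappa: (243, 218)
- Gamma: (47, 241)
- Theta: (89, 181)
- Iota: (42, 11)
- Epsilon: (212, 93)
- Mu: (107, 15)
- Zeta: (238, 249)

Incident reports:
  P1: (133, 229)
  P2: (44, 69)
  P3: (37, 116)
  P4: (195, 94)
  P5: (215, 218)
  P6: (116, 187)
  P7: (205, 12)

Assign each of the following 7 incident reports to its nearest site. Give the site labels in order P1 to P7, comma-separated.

Theta, Iota, Theta, Epsilon, Kappa, Theta, Epsilon

P1 → Theta (d²=4240.00)
P2 → Iota (d²=3368.00)
P3 → Theta (d²=6929.00)
P4 → Epsilon (d²=290.00)
P5 → Kappa (d²=784.00)
P6 → Theta (d²=765.00)
P7 → Epsilon (d²=6610.00)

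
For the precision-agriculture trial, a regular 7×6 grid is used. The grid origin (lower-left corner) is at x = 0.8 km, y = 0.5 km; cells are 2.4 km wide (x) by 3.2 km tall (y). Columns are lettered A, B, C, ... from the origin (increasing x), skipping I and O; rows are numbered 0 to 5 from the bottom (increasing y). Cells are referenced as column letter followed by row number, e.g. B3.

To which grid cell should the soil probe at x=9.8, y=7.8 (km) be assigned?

Column index: ⌊(9.8 − 0.8) / 2.4⌋ = ⌊3.750⌋ = 3 → column D
Row offset from origin: ⌊(7.8 − 0.5) / 3.2⌋ = ⌊2.281⌋ = 2 → row 2

D2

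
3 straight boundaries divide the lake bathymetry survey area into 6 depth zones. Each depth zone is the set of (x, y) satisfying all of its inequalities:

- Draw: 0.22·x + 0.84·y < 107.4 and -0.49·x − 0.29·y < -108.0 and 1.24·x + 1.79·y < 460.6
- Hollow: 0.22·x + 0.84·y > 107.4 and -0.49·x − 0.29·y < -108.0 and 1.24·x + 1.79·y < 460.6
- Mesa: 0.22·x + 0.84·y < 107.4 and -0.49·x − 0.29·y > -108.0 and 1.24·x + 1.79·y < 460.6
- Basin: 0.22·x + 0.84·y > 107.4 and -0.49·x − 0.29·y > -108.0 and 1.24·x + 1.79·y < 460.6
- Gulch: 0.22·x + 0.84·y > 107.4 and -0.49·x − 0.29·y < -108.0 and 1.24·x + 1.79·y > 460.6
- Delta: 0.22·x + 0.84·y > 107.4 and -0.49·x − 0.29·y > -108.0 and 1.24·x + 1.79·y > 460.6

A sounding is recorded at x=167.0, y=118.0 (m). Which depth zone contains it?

Hollow

0.22·167.0 + 0.84·118.0 = 135.860, which is > 107.4
-0.49·167.0 − 0.29·118.0 = -116.050, which is < -108.0
1.24·167.0 + 1.79·118.0 = 418.300, which is < 460.6
This sign pattern matches Hollow.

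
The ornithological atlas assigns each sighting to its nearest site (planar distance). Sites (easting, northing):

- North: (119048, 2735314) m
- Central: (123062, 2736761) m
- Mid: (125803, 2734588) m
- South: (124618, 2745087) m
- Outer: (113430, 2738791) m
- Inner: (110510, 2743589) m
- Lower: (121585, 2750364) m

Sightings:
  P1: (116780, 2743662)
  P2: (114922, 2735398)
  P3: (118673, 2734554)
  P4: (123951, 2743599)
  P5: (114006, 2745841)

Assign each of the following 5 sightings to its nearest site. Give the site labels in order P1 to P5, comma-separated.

Outer, Outer, North, South, Inner

P1 → Outer (d²=34949141.00)
P2 → Outer (d²=13738513.00)
P3 → North (d²=718225.00)
P4 → South (d²=2659033.00)
P5 → Inner (d²=17293520.00)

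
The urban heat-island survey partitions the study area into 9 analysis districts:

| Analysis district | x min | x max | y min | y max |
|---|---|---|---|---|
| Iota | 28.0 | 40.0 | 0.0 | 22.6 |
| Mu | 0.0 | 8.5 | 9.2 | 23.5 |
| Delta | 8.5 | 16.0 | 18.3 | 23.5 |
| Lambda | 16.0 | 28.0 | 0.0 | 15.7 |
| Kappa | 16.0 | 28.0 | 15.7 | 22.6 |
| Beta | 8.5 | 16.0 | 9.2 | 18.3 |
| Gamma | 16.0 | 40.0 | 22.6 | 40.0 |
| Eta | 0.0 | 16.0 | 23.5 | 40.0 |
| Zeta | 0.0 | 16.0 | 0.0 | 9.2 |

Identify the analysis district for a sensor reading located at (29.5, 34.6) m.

The point has x = 29.5 and y = 34.6.
Only Gamma satisfies 16.0 ≤ x ≤ 40.0 and 22.6 ≤ y ≤ 40.0.

Gamma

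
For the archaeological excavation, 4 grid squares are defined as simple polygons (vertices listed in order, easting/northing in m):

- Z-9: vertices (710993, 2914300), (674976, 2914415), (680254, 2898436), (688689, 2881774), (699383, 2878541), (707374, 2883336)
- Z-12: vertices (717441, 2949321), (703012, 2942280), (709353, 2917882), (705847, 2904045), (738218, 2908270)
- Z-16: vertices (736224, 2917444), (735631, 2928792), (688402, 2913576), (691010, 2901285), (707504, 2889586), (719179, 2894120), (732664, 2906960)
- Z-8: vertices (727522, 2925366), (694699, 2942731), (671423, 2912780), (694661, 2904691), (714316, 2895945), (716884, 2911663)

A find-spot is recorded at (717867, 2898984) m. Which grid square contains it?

Cast a ray rightward from (717867, 2898984). For each polygon, the edges (by vertex number in listed order) whose endpoints lie on opposite sides of northing = 2898984, where each meets that height, and whether that is right or left of the point:
Z-9: 2–3 at easting≈680073.0 (left), 6–1 at easting≈709202.9 (left) → 0 crossings.
Z-12: no edge straddles that height → 0 crossings.
Z-16: 4–5 at easting≈694254.1 (left), 6–7 at easting≈724287.3 (right) → 1 crossing.
Z-8: 4–5 at easting≈707486.4 (left), 5–6 at easting≈714812.5 (left) → 0 crossings.
Only Z-16 has an odd count, so the point is inside Z-16.

Z-16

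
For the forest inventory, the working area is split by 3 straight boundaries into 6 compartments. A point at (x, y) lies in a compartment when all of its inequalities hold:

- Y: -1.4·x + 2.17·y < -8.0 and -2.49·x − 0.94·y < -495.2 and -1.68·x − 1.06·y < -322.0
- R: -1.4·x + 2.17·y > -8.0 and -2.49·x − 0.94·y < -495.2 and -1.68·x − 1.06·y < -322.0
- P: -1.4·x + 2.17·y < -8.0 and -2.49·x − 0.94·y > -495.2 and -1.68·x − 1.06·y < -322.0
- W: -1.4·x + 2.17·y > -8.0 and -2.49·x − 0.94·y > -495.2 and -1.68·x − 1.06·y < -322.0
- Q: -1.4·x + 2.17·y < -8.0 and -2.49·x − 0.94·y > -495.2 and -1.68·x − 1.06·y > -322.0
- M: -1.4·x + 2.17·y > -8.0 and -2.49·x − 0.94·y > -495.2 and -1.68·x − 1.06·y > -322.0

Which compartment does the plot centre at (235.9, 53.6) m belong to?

-1.4·235.9 + 2.17·53.6 = -213.948, which is < -8.0
-2.49·235.9 − 0.94·53.6 = -637.775, which is < -495.2
-1.68·235.9 − 1.06·53.6 = -453.128, which is < -322.0
This sign pattern matches Y.

Y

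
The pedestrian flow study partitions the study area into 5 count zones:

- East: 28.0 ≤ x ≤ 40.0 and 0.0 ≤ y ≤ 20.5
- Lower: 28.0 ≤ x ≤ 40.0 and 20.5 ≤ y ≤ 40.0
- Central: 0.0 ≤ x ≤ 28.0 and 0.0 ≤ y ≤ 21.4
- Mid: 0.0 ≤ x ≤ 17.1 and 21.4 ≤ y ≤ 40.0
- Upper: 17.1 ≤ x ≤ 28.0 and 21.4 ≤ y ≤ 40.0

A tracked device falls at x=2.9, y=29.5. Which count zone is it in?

The point has x = 2.9 and y = 29.5.
Only Mid satisfies 0.0 ≤ x ≤ 17.1 and 21.4 ≤ y ≤ 40.0.

Mid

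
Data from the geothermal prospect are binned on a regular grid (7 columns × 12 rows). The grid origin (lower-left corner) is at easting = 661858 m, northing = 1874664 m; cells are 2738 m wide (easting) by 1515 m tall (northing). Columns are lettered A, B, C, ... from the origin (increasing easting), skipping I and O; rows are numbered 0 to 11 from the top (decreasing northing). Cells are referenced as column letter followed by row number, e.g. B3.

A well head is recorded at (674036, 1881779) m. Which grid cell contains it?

E7

Column index: ⌊(674036 − 661858) / 2738⌋ = ⌊4.448⌋ = 4 → column E
Row offset from origin: ⌊(1881779 − 1874664) / 1515⌋ = ⌊4.696⌋ = 4 → row 7 (counted from top)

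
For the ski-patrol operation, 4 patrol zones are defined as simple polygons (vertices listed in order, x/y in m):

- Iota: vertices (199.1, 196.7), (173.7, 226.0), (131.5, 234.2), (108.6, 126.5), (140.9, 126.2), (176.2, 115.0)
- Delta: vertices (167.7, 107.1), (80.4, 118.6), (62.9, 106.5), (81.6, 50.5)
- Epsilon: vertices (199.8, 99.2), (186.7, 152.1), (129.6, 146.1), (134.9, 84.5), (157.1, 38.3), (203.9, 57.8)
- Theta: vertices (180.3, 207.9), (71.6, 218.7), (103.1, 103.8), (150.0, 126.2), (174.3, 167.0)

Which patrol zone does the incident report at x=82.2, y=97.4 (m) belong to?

Delta

Cast a ray rightward from (82.2, 97.4). For each polygon, the edges (by vertex number in listed order) whose endpoints lie on opposite sides of y = 97.4, where each meets that height, and whether that is right or left of the point:
Iota: no edge straddles that height → 0 crossings.
Delta: 3–4 at x≈65.94 (left), 4–1 at x≈152.94 (right) → 1 crossing.
Epsilon: 3–4 at x≈133.79 (right), 6–1 at x≈199.98 (right) → 2 crossings.
Theta: no edge straddles that height → 0 crossings.
Only Delta has an odd count, so the point is inside Delta.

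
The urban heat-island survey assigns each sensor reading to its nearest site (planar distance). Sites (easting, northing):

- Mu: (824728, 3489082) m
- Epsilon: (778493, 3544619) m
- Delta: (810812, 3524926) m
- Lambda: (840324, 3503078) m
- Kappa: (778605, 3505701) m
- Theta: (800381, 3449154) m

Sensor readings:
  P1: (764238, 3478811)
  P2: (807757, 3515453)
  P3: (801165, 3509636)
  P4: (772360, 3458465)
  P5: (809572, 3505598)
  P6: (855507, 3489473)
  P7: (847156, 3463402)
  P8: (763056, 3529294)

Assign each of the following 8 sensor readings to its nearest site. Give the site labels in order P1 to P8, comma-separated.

P1 → Kappa (d²=929482789.00)
P2 → Delta (d²=99070754.00)
P3 → Delta (d²=326848709.00)
P4 → Theta (d²=871871162.00)
P5 → Delta (d²=375109184.00)
P6 → Lambda (d²=415619514.00)
P7 → Mu (d²=1162477584.00)
P8 → Epsilon (d²=473156594.00)

Kappa, Delta, Delta, Theta, Delta, Lambda, Mu, Epsilon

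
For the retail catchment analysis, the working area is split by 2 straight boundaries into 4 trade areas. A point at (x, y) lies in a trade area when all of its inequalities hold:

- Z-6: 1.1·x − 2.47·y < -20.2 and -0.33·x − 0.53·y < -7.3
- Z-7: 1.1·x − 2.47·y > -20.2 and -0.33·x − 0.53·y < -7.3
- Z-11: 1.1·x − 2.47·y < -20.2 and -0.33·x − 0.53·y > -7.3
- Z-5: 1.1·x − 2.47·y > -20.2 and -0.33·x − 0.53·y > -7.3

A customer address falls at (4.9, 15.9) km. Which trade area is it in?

1.1·4.9 − 2.47·15.9 = -33.883, which is < -20.2
-0.33·4.9 − 0.53·15.9 = -10.044, which is < -7.3
This sign pattern matches Z-6.

Z-6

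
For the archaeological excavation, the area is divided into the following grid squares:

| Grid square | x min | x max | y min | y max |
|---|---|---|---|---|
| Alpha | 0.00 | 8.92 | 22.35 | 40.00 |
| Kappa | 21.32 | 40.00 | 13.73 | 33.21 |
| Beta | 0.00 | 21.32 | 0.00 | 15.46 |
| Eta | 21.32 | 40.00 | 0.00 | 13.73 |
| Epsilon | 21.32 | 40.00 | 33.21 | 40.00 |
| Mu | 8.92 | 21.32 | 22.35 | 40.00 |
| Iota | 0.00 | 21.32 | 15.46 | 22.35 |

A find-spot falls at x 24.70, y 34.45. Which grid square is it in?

Epsilon

The point has x = 24.70 and y = 34.45.
Only Epsilon satisfies 21.32 ≤ x ≤ 40.00 and 33.21 ≤ y ≤ 40.00.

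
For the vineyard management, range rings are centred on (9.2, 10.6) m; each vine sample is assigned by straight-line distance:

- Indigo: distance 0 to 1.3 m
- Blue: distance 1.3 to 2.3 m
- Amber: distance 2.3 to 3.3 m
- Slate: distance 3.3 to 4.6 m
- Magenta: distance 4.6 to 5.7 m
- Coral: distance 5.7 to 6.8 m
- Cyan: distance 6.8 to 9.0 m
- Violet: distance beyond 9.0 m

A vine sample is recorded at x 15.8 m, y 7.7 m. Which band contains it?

Distance = √((15.8−9.2)² + (7.7−10.6)²) = √(43.560 + 8.410) = 7.209 m.
6.8 ≤ 7.209 < 9.0 → Cyan.

Cyan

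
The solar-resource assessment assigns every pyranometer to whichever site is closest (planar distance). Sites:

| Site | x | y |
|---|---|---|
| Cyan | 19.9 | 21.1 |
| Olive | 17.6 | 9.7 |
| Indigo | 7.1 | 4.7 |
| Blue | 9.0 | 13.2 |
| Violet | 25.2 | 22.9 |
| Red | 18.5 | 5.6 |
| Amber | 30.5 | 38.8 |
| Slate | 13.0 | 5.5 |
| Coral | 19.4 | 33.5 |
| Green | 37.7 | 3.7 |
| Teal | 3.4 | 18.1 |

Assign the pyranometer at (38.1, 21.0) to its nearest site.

Violet

Squared distances to each site:
Cyan: 331.250; Olive: 547.940; Indigo: 1226.690; Blue: 907.650; Violet: 170.020; Red: 621.320; Amber: 374.600; Slate: 870.260; Coral: 505.940; Green: 299.450; Teal: 1212.500.
Minimum at Violet.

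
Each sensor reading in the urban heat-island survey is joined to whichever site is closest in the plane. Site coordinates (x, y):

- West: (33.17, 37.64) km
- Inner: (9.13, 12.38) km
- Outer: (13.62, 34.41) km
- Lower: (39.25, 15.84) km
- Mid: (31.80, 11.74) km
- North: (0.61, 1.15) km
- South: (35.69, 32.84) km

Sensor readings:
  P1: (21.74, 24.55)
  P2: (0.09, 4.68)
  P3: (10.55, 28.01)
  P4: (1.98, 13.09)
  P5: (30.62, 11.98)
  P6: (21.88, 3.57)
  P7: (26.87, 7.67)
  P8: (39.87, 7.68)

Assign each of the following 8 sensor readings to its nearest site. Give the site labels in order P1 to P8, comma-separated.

P1 → Outer (d²=163.15)
P2 → North (d²=12.73)
P3 → Outer (d²=50.38)
P4 → Inner (d²=51.63)
P5 → Mid (d²=1.45)
P6 → Mid (d²=165.16)
P7 → Mid (d²=40.87)
P8 → Lower (d²=66.97)

Outer, North, Outer, Inner, Mid, Mid, Mid, Lower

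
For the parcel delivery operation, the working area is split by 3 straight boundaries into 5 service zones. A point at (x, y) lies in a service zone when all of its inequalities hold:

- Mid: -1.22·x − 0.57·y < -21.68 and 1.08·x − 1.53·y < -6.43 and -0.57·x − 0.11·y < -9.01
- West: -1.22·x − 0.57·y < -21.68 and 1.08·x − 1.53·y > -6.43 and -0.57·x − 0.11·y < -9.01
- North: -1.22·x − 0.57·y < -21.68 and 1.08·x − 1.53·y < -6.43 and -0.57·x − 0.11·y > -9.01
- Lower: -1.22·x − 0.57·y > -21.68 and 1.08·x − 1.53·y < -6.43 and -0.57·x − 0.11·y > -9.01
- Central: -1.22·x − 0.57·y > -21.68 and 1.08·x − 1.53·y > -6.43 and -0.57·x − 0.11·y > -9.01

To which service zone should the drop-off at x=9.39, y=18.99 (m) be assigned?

North

-1.22·9.39 − 0.57·18.99 = -22.280, which is < -21.68
1.08·9.39 − 1.53·18.99 = -18.913, which is < -6.43
-0.57·9.39 − 0.11·18.99 = -7.441, which is > -9.01
This sign pattern matches North.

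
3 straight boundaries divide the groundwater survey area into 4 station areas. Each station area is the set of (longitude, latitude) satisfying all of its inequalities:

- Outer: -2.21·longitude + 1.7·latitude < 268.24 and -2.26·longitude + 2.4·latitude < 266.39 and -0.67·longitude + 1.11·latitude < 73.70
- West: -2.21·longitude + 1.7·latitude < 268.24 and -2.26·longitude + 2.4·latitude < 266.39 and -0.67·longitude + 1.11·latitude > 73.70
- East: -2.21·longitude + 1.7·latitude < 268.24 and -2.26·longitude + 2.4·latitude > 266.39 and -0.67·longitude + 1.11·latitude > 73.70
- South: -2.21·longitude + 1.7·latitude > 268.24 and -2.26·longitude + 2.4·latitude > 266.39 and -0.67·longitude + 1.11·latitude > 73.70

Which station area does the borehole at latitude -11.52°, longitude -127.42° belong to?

Outer

-2.21·-127.42 + 1.7·-11.52 = 262.014, which is < 268.24
-2.26·-127.42 + 2.4·-11.52 = 260.321, which is < 266.39
-0.67·-127.42 + 1.11·-11.52 = 72.584, which is < 73.70
This sign pattern matches Outer.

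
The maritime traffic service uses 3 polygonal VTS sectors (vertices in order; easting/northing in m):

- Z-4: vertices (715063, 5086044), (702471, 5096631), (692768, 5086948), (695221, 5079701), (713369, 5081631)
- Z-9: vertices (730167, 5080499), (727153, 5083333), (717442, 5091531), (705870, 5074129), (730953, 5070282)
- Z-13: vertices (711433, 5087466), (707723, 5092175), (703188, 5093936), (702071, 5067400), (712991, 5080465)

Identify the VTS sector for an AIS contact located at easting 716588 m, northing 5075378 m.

Z-9

Cast a ray rightward from (716588, 5075378). For each polygon, the edges (by vertex number in listed order) whose endpoints lie on opposite sides of northing = 5075378, where each meets that height, and whether that is right or left of the point:
Z-4: no edge straddles that height → 0 crossings.
Z-9: 3–4 at easting≈706700.6 (left), 5–1 at easting≈730561.0 (right) → 1 crossing.
Z-13: 3–4 at easting≈702406.8 (left), 4–5 at easting≈708739.2 (left) → 0 crossings.
Only Z-9 has an odd count, so the point is inside Z-9.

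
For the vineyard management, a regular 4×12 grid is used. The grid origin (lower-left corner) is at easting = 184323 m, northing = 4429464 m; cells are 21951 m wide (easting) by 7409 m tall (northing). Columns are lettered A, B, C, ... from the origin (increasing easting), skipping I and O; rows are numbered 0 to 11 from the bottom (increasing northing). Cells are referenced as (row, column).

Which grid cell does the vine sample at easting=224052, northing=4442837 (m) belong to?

Column index: ⌊(224052 − 184323) / 21951⌋ = ⌊1.810⌋ = 1 → column B
Row offset from origin: ⌊(4442837 − 4429464) / 7409⌋ = ⌊1.805⌋ = 1 → row 1

(1, B)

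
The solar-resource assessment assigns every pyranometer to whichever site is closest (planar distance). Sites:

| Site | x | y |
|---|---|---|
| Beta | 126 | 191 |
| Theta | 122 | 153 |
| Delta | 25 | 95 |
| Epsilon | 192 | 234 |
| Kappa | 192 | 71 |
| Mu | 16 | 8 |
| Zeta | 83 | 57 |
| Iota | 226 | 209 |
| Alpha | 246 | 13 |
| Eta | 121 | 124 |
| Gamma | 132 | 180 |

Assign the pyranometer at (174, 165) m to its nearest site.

Gamma

Squared distances to each site:
Beta: 2980.000; Theta: 2848.000; Delta: 27101.000; Epsilon: 5085.000; Kappa: 9160.000; Mu: 49613.000; Zeta: 19945.000; Iota: 4640.000; Alpha: 28288.000; Eta: 4490.000; Gamma: 1989.000.
Minimum at Gamma.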